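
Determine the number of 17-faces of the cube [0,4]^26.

f_17(26-cube) = (26 choose 17) · 2^9 = 1599769600.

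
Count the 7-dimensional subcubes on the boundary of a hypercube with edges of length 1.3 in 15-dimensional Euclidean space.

An n-cube has C(n,k)·2^(n-k) k-faces. Here C(15,7)·2^8 = 6435·256 = 1647360.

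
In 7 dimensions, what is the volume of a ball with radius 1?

The n-ball volume is π^(n/2)·r^n/Γ(n/2+1). With n=7, r=1: V = 16·π^3/105 ≈ 4.72477.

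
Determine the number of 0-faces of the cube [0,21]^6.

Choose 0 of 6 axes to span the face (C(6,0) = 1 way), then fix each of the remaining 6 coordinates at one of its two extreme values (2^6 = 64 ways): 1·64 = 64.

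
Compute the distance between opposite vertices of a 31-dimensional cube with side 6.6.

The space diagonal of an n-cube of side s is s√n. Here 6.6·√31 ≈ 36.7472.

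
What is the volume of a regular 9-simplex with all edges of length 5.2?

For a regular n-simplex with edge a, V = (a^n / n!)·√((n+1)/2^n). With a=5.2, n=9: V ≈ 1.07061.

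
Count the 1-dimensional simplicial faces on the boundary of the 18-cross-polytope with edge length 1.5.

Each 1-face is the convex hull of 2 vertices, one chosen as ±e_i from each of 2 distinct axes: 2^2·C(18,2) = 612.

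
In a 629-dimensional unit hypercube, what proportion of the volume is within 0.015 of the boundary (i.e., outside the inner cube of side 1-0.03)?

Shell fraction = 1 - (1-0.03)^629 ≈ 0.9999999952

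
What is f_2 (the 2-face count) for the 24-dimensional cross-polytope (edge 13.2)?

An n-cross-polytope has 2^(k+1)·C(n,k+1) k-faces. Here 2^3·C(24,3) = 8·2024 = 16192.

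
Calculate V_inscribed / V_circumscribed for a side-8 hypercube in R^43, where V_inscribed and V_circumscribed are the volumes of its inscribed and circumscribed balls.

V_in / V_out = (r_in/r_out)^43 = (1/√43)^43 = 43^(-43/2) ≈ 7.59326e-36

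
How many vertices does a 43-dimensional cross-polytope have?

The vertices are ±e_1, ..., ±e_43, so there are 2·43 = 86.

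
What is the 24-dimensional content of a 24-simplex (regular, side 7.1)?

For a regular n-simplex with edge a, V = (a^n / n!)·√((n+1)/2^n). With a=7.1, n=24: V ≈ 5.29791e-07.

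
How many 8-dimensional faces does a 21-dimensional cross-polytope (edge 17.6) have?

Number of 8-faces = 2^(8+1) · C(21,8+1) = 512 · 293930 = 150492160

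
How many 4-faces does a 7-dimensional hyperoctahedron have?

Each 4-face is the convex hull of 5 vertices, one chosen as ±e_i from each of 5 distinct axes: 2^5·C(7,5) = 672.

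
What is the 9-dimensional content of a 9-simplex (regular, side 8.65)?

For a regular n-simplex with edge a, V = (a^n / n!)·√((n+1)/2^n). With a=8.65, n=9: V ≈ 104.411.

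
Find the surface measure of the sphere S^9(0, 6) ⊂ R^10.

The surface area of an n-ball is 2π^(n/2) r^(n-1) / Γ(n/2). For n=10, r=6: 839808·π^5 ≈ 2.56998e+08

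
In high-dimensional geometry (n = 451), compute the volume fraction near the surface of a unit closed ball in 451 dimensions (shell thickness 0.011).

1 - (1-0.011)^451 ≈ 0.993184 ≈ 99.32%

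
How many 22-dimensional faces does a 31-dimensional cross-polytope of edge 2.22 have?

Each 22-face is the convex hull of 23 vertices, one chosen as ±e_i from each of 23 distinct axes: 2^23·C(31,23) = 66175421644800.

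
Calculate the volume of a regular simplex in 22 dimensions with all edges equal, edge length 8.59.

Volume = 8.59^22 · √(23/2^22) / 22! ≈ 0.000735558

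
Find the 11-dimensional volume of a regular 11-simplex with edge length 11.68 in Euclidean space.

V_11 = √(12) · 11.68^11 / (11! · 2^(11/2)) ≈ 1058.38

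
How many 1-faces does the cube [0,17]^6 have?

The 6-cube has n·2^(n-1) = 6·2^5 = 6·32 = 192 edges.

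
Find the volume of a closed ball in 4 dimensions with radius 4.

V_4(4) = π^(4/2) · (4)^4 / Γ(4/2 + 1) = 128·π^2 ≈ 1263.31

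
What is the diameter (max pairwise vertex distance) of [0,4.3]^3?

||(4.3,4.3,...,4.3)|| = √(3)·4.3 ≈ 7.44782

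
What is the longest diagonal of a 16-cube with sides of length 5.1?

The space diagonal of an n-cube of side s is s√n. Here 5.1·√16 = 20.4.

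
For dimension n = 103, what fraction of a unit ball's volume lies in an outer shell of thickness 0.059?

1 - (1-0.059)^103 ≈ 0.998096 ≈ 99.81%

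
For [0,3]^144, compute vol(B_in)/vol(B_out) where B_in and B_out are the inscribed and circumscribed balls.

Volume scales as r^n, and r_in/r_out = 1/√144, giving (1/√144)^144 ≈ 3.96187e-156.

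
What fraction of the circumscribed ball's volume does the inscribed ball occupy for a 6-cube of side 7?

V_in/V_out = n^(-n/2) = 6^(-6/2) ≈ 0.00462963.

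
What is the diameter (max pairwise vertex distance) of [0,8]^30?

d = √(8² + 8² + ... + 8²) [30 terms] = √(30·8²) = 8√30 ≈ 43.8178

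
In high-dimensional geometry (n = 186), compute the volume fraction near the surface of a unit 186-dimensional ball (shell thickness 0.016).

1 - (1-0.016)^186 ≈ 0.950216 ≈ 95.02%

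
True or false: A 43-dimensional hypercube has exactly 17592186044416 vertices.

False. The 43-cube has 2^43 = 8796093022208 vertices.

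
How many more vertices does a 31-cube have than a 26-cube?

The 31-cube has 2^31 = 2147483648 vertices. The 26-cube has 2^26 = 67108864 vertices. Difference: 2147483648 - 67108864 = 2080374784.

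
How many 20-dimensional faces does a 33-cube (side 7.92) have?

Choose 20 of 33 axes to span the face (C(33,20) = 573166440 ways), then fix each of the remaining 13 coordinates at one of its two extreme values (2^13 = 8192 ways): 573166440·8192 = 4695379476480.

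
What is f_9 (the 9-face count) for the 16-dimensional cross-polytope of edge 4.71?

Number of 9-faces = 2^(9+1) · C(16,9+1) = 1024 · 8008 = 8200192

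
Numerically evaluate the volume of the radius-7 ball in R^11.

V = 18078415936·π^5/1485 ≈ 3.72549e+09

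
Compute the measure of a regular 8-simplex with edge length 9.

For a regular n-simplex with edge a, V = (a^n / n!)·√((n+1)/2^n). With a=9, n=8: V ≈ 200.18.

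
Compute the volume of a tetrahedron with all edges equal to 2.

Volume = (√2/12) · 2³ = 0.942809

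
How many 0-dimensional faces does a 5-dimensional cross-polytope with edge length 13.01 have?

f_0(5-orthoplex) = 2^1 · (5 choose 1) = 10.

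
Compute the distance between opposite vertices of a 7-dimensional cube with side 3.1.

Diagonal = √7 · 3.1 ≈ 8.20183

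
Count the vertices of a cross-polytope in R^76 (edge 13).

The 76-dimensional cross-polytope has 2n = 2·76 = 152 vertices.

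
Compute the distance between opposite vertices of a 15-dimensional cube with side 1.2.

||(1.2,1.2,...,1.2)|| = √(15)·1.2 ≈ 4.64758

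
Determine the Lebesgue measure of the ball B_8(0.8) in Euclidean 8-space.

The n-ball volume is π^(n/2)·r^n/Γ(n/2+1). With n=8, r=0.8: V ≈ 0.680939.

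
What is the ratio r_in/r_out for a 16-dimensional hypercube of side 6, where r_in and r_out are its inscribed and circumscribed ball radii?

Ratio = (s/2)/(s√16/2) = 16^(-1/2) ≈ 0.25.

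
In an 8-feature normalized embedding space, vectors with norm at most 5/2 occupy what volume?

V_8(5/2) = π^(8/2) · (5/2)^8 / Γ(8/2 + 1) = 390625·π^4/6144 ≈ 6193.1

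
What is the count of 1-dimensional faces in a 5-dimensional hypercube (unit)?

An n-cube has C(n,k)·2^(n-k) k-faces. Here C(5,1)·2^4 = 5·16 = 80.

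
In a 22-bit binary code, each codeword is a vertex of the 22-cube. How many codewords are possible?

Each vertex is a binary string of length 22, so there are 2^22 = 4194304.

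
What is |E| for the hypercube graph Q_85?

The 85-cube has n·2^(n-1) = 85·2^84 = 85·19342813113834066795298816 = 1644139114675895677600399360 edges.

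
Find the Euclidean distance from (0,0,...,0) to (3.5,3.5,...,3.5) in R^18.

Diagonal = √18 · 3.5 ≈ 14.8492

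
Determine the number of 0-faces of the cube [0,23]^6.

Number of 0-faces = C(6,0) · 2^(6-0) = 1 · 64 = 64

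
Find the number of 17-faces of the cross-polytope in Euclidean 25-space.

Each 17-face is the convex hull of 18 vertices, one chosen as ±e_i from each of 18 distinct axes: 2^18·C(25,18) = 126012620800.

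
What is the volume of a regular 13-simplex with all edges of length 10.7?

V = (10.7^13 / 13!) · √((13+1) / 2^13) ≈ 159.984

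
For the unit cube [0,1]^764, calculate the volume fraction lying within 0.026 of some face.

Shell fraction = 1 - (1-0.052)^764 ≈ 1 - 1.912e-18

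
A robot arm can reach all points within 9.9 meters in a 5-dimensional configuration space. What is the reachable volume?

Volume = π^{5/2}·(9.9)^5/Γ(7/2) ≈ 500581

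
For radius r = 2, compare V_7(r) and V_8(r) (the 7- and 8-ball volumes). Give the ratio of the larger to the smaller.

V_7(2) ≈ 604.77, V_8(2) ≈ 1039.03. The 8-ball is larger by a factor of 1.718.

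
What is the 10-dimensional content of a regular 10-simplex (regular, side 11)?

Volume = 11^10 · √(11/2^10) / 10! ≈ 740.816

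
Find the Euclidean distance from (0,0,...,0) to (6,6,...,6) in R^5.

||(6,6,...,6)|| = √(5)·6 ≈ 13.4164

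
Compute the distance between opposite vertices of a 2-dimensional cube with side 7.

The space diagonal of an n-cube of side s is s√n. Here 7·√2 ≈ 9.89949.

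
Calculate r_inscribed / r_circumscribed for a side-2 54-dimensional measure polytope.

r_in = 2/2 (half the side); r_out = 2√54/2 (half the diagonal). Ratio = 1/√54 ≈ 0.136083.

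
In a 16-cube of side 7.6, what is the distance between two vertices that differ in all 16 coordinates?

The space diagonal of an n-cube of side s is s√n. Here 7.6·√16 = 30.4.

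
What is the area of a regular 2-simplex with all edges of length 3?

Area = (√3/4) · 3² = 3.89711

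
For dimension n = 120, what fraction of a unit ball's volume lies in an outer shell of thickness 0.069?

1 - (1-0.069)^120 ≈ 0.999812 ≈ 99.9812%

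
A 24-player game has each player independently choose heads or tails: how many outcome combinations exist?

Each vertex is a binary string of length 24, so there are 2^24 = 16777216.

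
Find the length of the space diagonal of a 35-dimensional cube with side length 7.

d = √(7² + 7² + ... + 7²) [35 terms] = √(35·7²) = 7√35 ≈ 41.4126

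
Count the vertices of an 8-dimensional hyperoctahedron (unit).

The vertices are ±e_1, ..., ±e_8, so there are 2·8 = 16.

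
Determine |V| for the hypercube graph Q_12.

Number of vertices = 2^12 = 4096.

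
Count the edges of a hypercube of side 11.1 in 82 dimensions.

Number of 1-faces = C(82,1)·2^(82-1) = 82·2417851639229258349412352 = 198263834416799184651812864.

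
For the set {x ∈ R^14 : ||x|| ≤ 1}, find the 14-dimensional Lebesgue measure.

The n-ball volume is π^(n/2)·r^n/Γ(n/2+1). With n=14, r=1: V = π^7/5040 ≈ 0.599265.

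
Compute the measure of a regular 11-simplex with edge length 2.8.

For a regular n-simplex with edge a, V = (a^n / n!)·√((n+1)/2^n). With a=2.8, n=11: V ≈ 0.000159041.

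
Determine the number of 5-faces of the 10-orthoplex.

An n-cross-polytope has 2^(k+1)·C(n,k+1) k-faces. Here 2^6·C(10,6) = 64·210 = 13440.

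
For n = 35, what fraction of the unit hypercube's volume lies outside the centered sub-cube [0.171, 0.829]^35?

1 - (1 - 2·0.171)^35 = 1 - 0.658^35 ≈ 0.9999995656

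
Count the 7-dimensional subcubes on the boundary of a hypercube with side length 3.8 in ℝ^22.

f_7(22-cube) = (22 choose 7) · 2^15 = 5588385792.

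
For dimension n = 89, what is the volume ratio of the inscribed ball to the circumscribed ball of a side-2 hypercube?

Volume scales as r^n, and r_in/r_out = 1/√89, giving (1/√89)^89 ≈ 1.78708e-87.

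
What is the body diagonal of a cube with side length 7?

||(7,7,...,7)|| = √(3)·7 ≈ 12.1244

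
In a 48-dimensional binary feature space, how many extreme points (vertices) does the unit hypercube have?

Each vertex is a binary string of length 48, so there are 2^48 = 281474976710656.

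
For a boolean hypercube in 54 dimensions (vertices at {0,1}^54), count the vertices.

An n-cube has 2^n vertices; for n = 54 that is 2^54 = 18014398509481984.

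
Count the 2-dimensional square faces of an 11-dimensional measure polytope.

Number of 2-faces = C(11,2) · 2^(11-2) = 55 · 512 = 28160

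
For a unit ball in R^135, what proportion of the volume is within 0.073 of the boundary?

1 - (1-0.073)^135 ≈ 0.999964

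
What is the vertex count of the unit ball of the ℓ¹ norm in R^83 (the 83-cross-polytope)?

An n-cross-polytope has 2n vertices; here n = 83, giving 166.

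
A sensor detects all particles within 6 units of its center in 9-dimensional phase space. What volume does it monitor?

The n-ball volume is π^(n/2)·r^n/Γ(n/2+1). With n=9, r=6: V = 11943936·π^4/35 ≈ 3.32414e+07.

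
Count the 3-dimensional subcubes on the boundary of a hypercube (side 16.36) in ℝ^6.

f_3(6-cube) = (6 choose 3) · 2^3 = 160.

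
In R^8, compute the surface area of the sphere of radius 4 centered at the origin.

The surface area of an n-ball is 2π^(n/2) r^(n-1) / Γ(n/2). For n=8, r=4: 16384·π^4/3 ≈ 531984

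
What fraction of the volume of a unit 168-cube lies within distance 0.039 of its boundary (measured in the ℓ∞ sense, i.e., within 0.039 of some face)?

1 - (1 - 2·0.039)^168 = 1 - 0.922^168 ≈ 0.9999988121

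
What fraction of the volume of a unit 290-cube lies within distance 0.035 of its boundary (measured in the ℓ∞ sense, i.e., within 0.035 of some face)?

The inner cube has side 1-2·0.035 = 0.93 and volume (0.93)^290 ≈ 7.245e-10, so the shell holds 0.9999999993 of the volume.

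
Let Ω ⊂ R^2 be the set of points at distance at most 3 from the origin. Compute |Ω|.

V_2(3) = π^(2/2) · (3)^2 / Γ(2/2 + 1) = 9·π ≈ 28.2743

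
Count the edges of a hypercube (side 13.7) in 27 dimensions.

An n-cube has n·2^(n-1) edges. With n = 27: 27·67108864 = 1811939328.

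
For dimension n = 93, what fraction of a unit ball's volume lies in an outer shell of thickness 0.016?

1 - (1-0.016)^93 ≈ 0.776877 ≈ 77.69%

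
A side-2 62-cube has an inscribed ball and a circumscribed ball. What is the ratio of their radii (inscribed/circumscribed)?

Ratio = (s/2)/(s√62/2) = 62^(-1/2) ≈ 0.127.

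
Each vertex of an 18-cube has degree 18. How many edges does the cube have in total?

Each of the 2^18 = 262144 vertices has degree 18; total edges = 18·2^18/2 = 2359296.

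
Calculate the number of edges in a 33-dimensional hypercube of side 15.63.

An n-cube has n·2^(n-1) edges. With n = 33: 33·4294967296 = 141733920768.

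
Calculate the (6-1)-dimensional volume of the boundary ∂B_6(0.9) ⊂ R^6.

S_6(0.9) = 2·π^(6/2)·(0.9)^5 / Γ(6/2) ≈ 18.3089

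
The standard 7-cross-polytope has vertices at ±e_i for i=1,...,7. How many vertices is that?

Number of vertices = 2n = 14.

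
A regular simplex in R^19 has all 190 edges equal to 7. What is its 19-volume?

For a regular n-simplex with edge a, V = (a^n / n!)·√((n+1)/2^n). With a=7, n=19: V ≈ 0.00057876.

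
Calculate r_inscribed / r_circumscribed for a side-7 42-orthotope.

Ratio = (s/2)/(s√42/2) = 42^(-1/2) ≈ 0.154303.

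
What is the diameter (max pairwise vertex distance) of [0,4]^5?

||(4,4,...,4)|| = √(5)·4 ≈ 8.94427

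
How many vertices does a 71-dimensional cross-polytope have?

The 71-dimensional cross-polytope has 2n = 2·71 = 142 vertices.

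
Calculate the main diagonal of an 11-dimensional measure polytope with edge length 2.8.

d = √(2.8² + 2.8² + ... + 2.8²) [11 terms] = √(11·2.8²) = 2.8√11 ≈ 9.28655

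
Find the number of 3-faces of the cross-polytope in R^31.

Number of 3-faces = 2^(3+1) · C(31,3+1) = 16 · 31465 = 503440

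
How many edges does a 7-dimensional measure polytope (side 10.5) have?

Number of 1-faces = C(7,1)·2^(7-1) = 7·64 = 448.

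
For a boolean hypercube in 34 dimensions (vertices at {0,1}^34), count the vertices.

An n-cube has 2^n vertices; for n = 34 that is 2^34 = 17179869184.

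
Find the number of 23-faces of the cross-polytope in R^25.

Each 23-face is the convex hull of 24 vertices, one chosen as ±e_i from each of 24 distinct axes: 2^24·C(25,24) = 419430400.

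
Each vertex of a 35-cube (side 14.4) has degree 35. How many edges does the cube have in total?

The 35-cube has n·2^(n-1) = 35·2^34 = 35·17179869184 = 601295421440 edges.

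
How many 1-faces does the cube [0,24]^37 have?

Each of the 2^37 = 137438953472 vertices has degree 37; total edges = 37·2^37/2 = 2542620639232.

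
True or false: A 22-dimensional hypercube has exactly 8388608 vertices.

False. The 22-cube has 2^22 = 4194304 vertices.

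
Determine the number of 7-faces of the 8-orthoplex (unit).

Each 7-face is the convex hull of 8 vertices, one chosen as ±e_i from each of 8 distinct axes: 2^8·C(8,8) = 256.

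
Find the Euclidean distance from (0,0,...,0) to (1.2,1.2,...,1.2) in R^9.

d = √(1.2² + 1.2² + ... + 1.2²) [9 terms] = √(9·1.2²) = 1.2√9 = 3.6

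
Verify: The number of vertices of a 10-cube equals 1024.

True. The 10-cube has 2^10 = 1024 vertices.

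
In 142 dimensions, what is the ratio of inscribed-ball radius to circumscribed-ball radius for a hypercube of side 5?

r_in / r_out = (5/2) / (5√142/2) = 1/√142 ≈ 0.0839181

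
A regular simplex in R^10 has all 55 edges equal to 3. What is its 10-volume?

V = (3^10 / 10!) · √((10+1) / 2^10) ≈ 0.00168654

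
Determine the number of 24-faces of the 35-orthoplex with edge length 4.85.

f_24(35-orthoplex) = 2^25 · (35 choose 25) = 6159902359683072.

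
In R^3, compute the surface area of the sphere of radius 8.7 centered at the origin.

The surface area of an n-ball is 2π^(n/2) r^(n-1) / Γ(n/2). For n=3, r=8.7: 4πr² = 4π·(8.7)² ≈ 951.149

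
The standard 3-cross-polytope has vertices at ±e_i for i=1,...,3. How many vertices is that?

The vertices are ±e_1, ..., ±e_3, so there are 2·3 = 6.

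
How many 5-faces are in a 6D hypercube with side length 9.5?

Choose 5 of 6 axes to span the face (C(6,5) = 6 ways), then fix each of the remaining 1 coordinate at one of its two extreme values (2^1 = 2 ways): 6·2 = 12.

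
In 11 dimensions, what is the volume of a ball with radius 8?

V_11(8) = π^(11/2) · (8)^11 / Γ(11/2 + 1) = 549755813888·π^5/10395 ≈ 1.61843e+10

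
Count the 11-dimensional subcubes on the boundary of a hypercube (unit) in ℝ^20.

An n-cube has C(n,k)·2^(n-k) k-faces. Here C(20,11)·2^9 = 167960·512 = 85995520.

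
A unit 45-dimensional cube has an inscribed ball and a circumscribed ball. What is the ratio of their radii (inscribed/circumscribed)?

r_in / r_out = (1/2) / (1√45/2) = 1/√45 ≈ 0.149071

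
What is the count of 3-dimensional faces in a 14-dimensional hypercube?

f_3(14-cube) = (14 choose 3) · 2^11 = 745472.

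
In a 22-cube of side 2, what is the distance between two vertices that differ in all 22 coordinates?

d = √(2² + 2² + ... + 2²) [22 terms] = √(22·2²) = 2√22 ≈ 9.38083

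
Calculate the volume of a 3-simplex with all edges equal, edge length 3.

Volume = (√2/12) · 3³ = 3.18198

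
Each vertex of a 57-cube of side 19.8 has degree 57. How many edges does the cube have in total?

Number of 1-faces = C(57,1)·2^(57-1) = 57·72057594037927936 = 4107282860161892352.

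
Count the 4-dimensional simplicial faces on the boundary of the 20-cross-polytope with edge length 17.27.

Number of 4-faces = 2^(4+1) · C(20,4+1) = 32 · 15504 = 496128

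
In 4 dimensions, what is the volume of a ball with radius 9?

Volume = π^{4/2}·(9)^4/Γ(3) = 6561·π^2/2 ≈ 32377.2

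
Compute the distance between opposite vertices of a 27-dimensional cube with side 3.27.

Diagonal = √27 · 3.27 ≈ 16.9914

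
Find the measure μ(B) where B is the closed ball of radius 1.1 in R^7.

Volume = π^{7/2}·(1.1)^7/Γ(9/2) ≈ 9.20723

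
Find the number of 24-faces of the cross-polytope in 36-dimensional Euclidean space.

f_24(36-orthoplex) = 2^25 · (36 choose 25) = 20159680449871872.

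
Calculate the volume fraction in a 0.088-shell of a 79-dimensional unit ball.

Shell fraction = 1 - (1-0.088)^79 ≈ 0.999309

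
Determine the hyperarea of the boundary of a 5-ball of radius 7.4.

The surface area of an n-ball is 2π^(n/2) r^(n-1) / Γ(n/2). For n=5, r=7.4: 78921.5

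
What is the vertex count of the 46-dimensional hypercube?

Each vertex is a binary string of length 46, so there are 2^46 = 70368744177664.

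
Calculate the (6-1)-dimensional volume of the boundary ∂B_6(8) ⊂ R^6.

S = n·V_n(r)/r = 6·V_6(8)/8 (volume-to-surface relation), giving 32768·π^3 ≈ 1.01601e+06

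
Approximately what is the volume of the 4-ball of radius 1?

The n-ball volume is π^(n/2)·r^n/Γ(n/2+1). With n=4, r=1: V = π^2/2 ≈ 4.9348.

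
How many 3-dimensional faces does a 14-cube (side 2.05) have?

Number of 3-faces = C(14,3) · 2^(14-3) = 364 · 2048 = 745472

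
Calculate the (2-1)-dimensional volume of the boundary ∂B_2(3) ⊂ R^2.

S_2(3) = 2·π^(2/2)·(3)^1 / Γ(2/2) = 2πr = 2π·3 ≈ 18.8496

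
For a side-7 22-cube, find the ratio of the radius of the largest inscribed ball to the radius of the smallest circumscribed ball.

r_in / r_out = (7/2) / (7√22/2) = 1/√22 ≈ 0.213201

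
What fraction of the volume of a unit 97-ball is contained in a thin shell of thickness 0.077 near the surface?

V(inner)/V(outer) = ((1-0.077)/1)^97 ≈ 0.0004213, so the shell fraction is 0.999579.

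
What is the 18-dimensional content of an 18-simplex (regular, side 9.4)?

V_18 = √(19) · 9.4^18 / (18! · 2^(18/2)) ≈ 0.436583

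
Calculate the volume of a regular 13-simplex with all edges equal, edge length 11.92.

Volume = 11.92^13 · √(14/2^13) / 13! ≈ 651.149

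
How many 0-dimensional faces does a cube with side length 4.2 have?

Number of 0-faces = C(3,0) · 2^(3-0) = 1 · 8 = 8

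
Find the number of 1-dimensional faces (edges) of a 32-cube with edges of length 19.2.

Each of the 2^32 = 4294967296 vertices has degree 32; total edges = 32·2^32/2 = 68719476736.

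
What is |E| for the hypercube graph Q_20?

Each of the 2^20 = 1048576 vertices has degree 20; total edges = 20·2^20/2 = 10485760.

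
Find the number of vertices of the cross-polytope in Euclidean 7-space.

Number of 0-faces = 2^(0+1) · C(7,0+1) = 2 · 7 = 14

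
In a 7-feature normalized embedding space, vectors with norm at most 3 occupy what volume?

V_7(3) = π^(7/2) · (3)^7 / Γ(7/2 + 1) = 11664·π^3/35 ≈ 10333.1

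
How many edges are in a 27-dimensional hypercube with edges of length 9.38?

f_1(27-cube) = (27 choose 1) · 2^26 = 1811939328.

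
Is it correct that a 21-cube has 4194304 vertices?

False. The 21-cube has 2^21 = 2097152 vertices.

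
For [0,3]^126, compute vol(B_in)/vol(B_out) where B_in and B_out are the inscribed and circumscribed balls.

V_in/V_out = n^(-n/2) = 126^(-126/2) ≈ 4.74958e-133.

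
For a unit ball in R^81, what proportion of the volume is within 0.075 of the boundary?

Shell fraction = 1 - (1-0.075)^81 ≈ 0.998191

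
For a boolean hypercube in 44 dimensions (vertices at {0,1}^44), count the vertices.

Number of vertices = 2^44 = 17592186044416.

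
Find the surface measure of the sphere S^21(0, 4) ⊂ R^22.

|∂B_22(4)| = 34359738368·π^11/14175 ≈ 7.13141e+11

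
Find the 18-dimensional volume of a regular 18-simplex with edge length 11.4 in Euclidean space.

V_18 = √(19) · 11.4^18 / (18! · 2^(18/2)) ≈ 14.0622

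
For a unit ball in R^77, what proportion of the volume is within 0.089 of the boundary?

V(inner)/V(outer) = ((1-0.089)/1)^77 ≈ 0.0007637, so the shell fraction is 0.999236.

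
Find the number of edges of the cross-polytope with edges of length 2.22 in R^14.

An n-cross-polytope has 2^(k+1)·C(n,k+1) k-faces. Here 2^2·C(14,2) = 4·91 = 364.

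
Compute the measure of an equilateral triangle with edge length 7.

Area = (√3/4) · 7² = 21.2176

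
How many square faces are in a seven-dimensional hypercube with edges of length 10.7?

Choose 2 of 7 axes to span the face (C(7,2) = 21 ways), then fix each of the remaining 5 coordinates at one of its two extreme values (2^5 = 32 ways): 21·32 = 672.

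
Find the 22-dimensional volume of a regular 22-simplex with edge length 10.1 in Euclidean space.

For a regular n-simplex with edge a, V = (a^n / n!)·√((n+1)/2^n). With a=10.1, n=22: V ≈ 0.0259321.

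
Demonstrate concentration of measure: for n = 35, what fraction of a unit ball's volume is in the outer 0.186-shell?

1 - (1-0.186)^35 ≈ 0.999256 ≈ 99.93%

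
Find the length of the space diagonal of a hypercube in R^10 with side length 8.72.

Diagonal = √10 · 8.72 ≈ 27.5751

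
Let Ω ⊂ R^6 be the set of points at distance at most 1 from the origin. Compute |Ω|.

The n-ball volume is π^(n/2)·r^n/Γ(n/2+1). With n=6, r=1: V = π^3/6 ≈ 5.16771.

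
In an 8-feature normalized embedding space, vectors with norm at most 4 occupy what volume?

V = 8192·π^4/3 ≈ 265992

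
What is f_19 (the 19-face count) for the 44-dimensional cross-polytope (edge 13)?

f_19(44-orthoplex) = 2^20 · (44 choose 20) = 1846583597539000320.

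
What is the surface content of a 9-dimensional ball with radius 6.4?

The surface area of an n-ball is 2π^(n/2) r^(n-1) / Γ(n/2). For n=9, r=6.4: 8.35603e+07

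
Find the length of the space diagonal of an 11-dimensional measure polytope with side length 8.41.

||(8.41,8.41,...,8.41)|| = √(11)·8.41 ≈ 27.8928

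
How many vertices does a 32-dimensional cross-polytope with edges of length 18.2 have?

An n-cross-polytope has 2n vertices; here n = 32, giving 64.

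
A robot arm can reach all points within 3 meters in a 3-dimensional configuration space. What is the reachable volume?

V = 36·π ≈ 113.097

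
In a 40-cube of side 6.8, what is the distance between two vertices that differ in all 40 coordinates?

||(6.8,6.8,...,6.8)|| = √(40)·6.8 ≈ 43.007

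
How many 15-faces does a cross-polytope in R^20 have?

f_15(20-orthoplex) = 2^16 · (20 choose 16) = 317521920.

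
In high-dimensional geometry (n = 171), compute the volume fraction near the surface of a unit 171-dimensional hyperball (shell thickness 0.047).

1 - (1-0.047)^171 ≈ 0.999734 ≈ 99.9734%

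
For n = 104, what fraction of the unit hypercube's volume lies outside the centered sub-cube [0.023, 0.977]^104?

The inner cube has side 1-2·0.023 = 0.954 and volume (0.954)^104 ≈ 0.007465, so the shell holds 0.992535 of the volume.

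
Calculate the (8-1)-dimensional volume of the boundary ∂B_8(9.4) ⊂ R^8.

The surface area of an n-ball is 2π^(n/2) r^(n-1) / Γ(n/2). For n=8, r=9.4: 2.10559e+08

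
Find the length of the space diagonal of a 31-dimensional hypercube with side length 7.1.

||(7.1,7.1,...,7.1)|| = √(31)·7.1 ≈ 39.5311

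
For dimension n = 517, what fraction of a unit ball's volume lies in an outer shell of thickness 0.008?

1 - (1-0.008)^517 ≈ 0.984277 ≈ 98.43%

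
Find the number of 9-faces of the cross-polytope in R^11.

f_9(11-orthoplex) = 2^10 · (11 choose 10) = 11264.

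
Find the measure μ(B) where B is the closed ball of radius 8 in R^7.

Volume = π^{7/2}·(8)^7/Γ(9/2) = 33554432·π^3/105 ≈ 9.90855e+06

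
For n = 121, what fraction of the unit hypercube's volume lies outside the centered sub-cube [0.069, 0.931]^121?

The inner cube has side 1-2·0.069 = 0.862 and volume (0.862)^121 ≈ 1.572e-08, so the shell holds 0.9999999843 of the volume.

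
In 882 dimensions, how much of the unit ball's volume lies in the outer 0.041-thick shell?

Shell fraction = 1 - (1-0.041)^882 ≈ 1 - 9.205e-17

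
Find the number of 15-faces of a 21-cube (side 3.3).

Choose 15 of 21 axes to span the face (C(21,15) = 54264 ways), then fix each of the remaining 6 coordinates at one of its two extreme values (2^6 = 64 ways): 54264·64 = 3472896.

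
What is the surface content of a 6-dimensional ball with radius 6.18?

|∂B_6(6.18)| ≈ 279507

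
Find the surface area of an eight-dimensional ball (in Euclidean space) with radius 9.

|∂B_8(9)| = 1594323·π^4 ≈ 1.55302e+08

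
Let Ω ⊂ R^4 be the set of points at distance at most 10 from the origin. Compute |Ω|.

V = 5000·π^2 ≈ 49348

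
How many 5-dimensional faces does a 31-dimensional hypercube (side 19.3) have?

An n-cube has C(n,k)·2^(n-k) k-faces. Here C(31,5)·2^26 = 169911·67108864 = 11402534191104.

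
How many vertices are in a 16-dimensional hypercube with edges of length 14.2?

Number of 0-faces = C(16,0) · 2^(16-0) = 1 · 65536 = 65536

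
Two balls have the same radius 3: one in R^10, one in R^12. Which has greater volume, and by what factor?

V_10(3) ≈ 150585, V_12(3) ≈ 709613. The 12-ball is larger by a factor of 4.712.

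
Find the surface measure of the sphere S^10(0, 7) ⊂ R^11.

The surface area of an n-ball is 2π^(n/2) r^(n-1) / Γ(n/2). For n=11, r=7: 2582630848·π^5/135 ≈ 5.85434e+09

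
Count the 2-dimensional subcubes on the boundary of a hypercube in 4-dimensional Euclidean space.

Number of 2-faces = C(4,2) · 2^(4-2) = 6 · 4 = 24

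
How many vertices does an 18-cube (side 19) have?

Each vertex is a binary string of length 18, so there are 2^18 = 262144.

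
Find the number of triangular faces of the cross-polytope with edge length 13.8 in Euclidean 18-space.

Number of 2-faces = 2^(2+1) · C(18,2+1) = 8 · 816 = 6528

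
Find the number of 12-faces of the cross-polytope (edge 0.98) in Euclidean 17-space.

f_12(17-orthoplex) = 2^13 · (17 choose 13) = 19496960.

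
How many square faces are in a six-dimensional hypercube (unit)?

Choose 2 of 6 axes to span the face (C(6,2) = 15 ways), then fix each of the remaining 4 coordinates at one of its two extreme values (2^4 = 16 ways): 15·16 = 240.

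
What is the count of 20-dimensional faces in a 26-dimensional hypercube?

Number of 20-faces = C(26,20) · 2^(26-20) = 230230 · 64 = 14734720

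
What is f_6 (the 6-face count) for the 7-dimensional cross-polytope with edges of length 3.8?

An n-cross-polytope has 2^(k+1)·C(n,k+1) k-faces. Here 2^7·C(7,7) = 128·1 = 128.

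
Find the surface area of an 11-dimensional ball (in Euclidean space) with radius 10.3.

S_11(10.3) = 2·π^(11/2)·(10.3)^10 / Γ(11/2) ≈ 2.78529e+11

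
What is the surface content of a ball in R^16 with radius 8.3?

S = n·V_n(r)/r = 16·V_16(8.3)/8.3 (volume-to-surface relation), giving 2.30128e+14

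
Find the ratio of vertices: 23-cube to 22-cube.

The 23-cube has 2^23 = 8388608 vertices. The 22-cube has 2^22 = 4194304 vertices. Ratio: 8388608/4194304 = 2.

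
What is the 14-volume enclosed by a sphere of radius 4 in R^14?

The n-ball volume is π^(n/2)·r^n/Γ(n/2+1). With n=14, r=4: V = 16777216·π^7/315 ≈ 1.60864e+08.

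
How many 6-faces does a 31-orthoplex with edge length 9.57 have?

f_6(31-orthoplex) = 2^7 · (31 choose 7) = 336585600.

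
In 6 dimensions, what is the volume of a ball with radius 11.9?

V_6(11.9) = π^(6/2) · (11.9)^6 / Γ(6/2 + 1) ≈ 1.46751e+07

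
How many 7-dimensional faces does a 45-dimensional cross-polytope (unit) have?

Each 7-face is the convex hull of 8 vertices, one chosen as ±e_i from each of 8 distinct axes: 2^8·C(45,8) = 55181617920.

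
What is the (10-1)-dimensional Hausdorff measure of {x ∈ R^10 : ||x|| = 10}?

|∂B_10(10)| = 250000000·π^5/3 ≈ 2.55016e+10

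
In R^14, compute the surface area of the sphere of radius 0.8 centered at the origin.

S_14(0.8) = 2·π^(14/2)·(0.8)^13 / Γ(14/2) ≈ 0.461229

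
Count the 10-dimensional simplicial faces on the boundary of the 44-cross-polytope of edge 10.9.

An n-cross-polytope has 2^(k+1)·C(n,k+1) k-faces. Here 2^11·C(44,11) = 2048·7669339132 = 15706806542336.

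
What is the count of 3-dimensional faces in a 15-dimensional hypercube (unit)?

Number of 3-faces = C(15,3) · 2^(15-3) = 455 · 4096 = 1863680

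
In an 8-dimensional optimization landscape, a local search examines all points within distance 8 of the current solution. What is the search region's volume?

V = 2097152·π^4/3 ≈ 6.80939e+07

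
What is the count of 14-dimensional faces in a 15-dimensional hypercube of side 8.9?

Number of 14-faces = C(15,14) · 2^(15-14) = 15 · 2 = 30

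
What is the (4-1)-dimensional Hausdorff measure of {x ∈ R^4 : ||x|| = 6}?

The surface area of an n-ball is 2π^(n/2) r^(n-1) / Γ(n/2). For n=4, r=6: 432·π^2 ≈ 4263.67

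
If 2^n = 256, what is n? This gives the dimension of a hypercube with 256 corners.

n = log_2(256) = 8.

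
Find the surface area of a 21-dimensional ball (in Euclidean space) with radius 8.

S = n·V_n(r)/r = 21·V_21(8)/8 (volume-to-surface relation), giving 2361183241434822606848·π^10/654729075 ≈ 3.37728e+17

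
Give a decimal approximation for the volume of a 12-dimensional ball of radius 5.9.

V_12(5.9) = π^(12/2) · (5.9)^12 / Γ(12/2 + 1) ≈ 2.3757e+09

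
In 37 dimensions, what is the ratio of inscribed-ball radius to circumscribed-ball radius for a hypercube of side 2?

r_in / r_out = (2/2) / (2√37/2) = 1/√37 ≈ 0.164399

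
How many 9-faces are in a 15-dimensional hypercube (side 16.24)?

An n-cube has C(n,k)·2^(n-k) k-faces. Here C(15,9)·2^6 = 5005·64 = 320320.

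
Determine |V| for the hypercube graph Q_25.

The 25-cube has 2^25 = 33554432 vertices.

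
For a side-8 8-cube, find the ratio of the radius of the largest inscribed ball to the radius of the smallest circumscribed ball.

For an n-cube of any side s, the inradius is s/2 and the circumradius is s√n/2, so the ratio is 1/√8 ≈ 0.353553.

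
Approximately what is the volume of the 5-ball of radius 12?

V_5(12) = π^(5/2) · (12)^5 / Γ(5/2 + 1) = 663552·π^2/5 ≈ 1.3098e+06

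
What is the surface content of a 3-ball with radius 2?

The surface area of an n-ball is 2π^(n/2) r^(n-1) / Γ(n/2). For n=3, r=2: 4πr² = 4π·(2)² ≈ 50.2655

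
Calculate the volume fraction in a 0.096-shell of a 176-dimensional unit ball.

Shell fraction = 1 - (1-0.096)^176 ≈ 0.9999999807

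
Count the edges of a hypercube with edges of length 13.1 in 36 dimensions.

Each of the 2^36 = 68719476736 vertices has degree 36; total edges = 36·2^36/2 = 1236950581248.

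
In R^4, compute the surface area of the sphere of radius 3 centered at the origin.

S = n·V_n(r)/r = 4·V_4(3)/3 (volume-to-surface relation), giving 54·π^2 ≈ 532.959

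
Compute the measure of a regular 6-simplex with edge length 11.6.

V = (11.6^6 / 6!) · √((6+1) / 2^6) ≈ 1119.11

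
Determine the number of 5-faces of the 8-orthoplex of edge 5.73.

f_5(8-orthoplex) = 2^6 · (8 choose 6) = 1792.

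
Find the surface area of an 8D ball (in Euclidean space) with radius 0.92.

The surface area of an n-ball is 2π^(n/2) r^(n-1) / Γ(n/2). For n=8, r=0.92: 18.1131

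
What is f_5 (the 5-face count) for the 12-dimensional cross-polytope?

Number of 5-faces = 2^(5+1) · C(12,5+1) = 64 · 924 = 59136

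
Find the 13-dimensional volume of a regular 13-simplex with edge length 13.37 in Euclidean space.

V_13 = √(14) · 13.37^13 / (13! · 2^(13/2)) ≈ 2895.99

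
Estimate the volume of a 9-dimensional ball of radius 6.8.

The n-ball volume is π^(n/2)·r^n/Γ(n/2+1). With n=9, r=6.8: V ≈ 1.02541e+08.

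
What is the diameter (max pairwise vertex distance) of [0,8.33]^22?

||(8.33,8.33,...,8.33)|| = √(22)·8.33 ≈ 39.0712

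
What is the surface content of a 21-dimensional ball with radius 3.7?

S_21(3.7) = 2·π^(21/2)·(3.7)^20 / Γ(21/2) ≈ 6.77332e+10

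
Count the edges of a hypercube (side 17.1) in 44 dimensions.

Each of the 2^44 = 17592186044416 vertices has degree 44; total edges = 44·2^44/2 = 387028092977152.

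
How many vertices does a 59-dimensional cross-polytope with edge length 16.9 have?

The 59-dimensional cross-polytope has 2n = 2·59 = 118 vertices.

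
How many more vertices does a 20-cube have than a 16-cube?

The 20-cube has 2^20 = 1048576 vertices. The 16-cube has 2^16 = 65536 vertices. Difference: 1048576 - 65536 = 983040.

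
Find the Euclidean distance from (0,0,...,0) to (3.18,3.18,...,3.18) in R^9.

||(3.18,3.18,...,3.18)|| = √(9)·3.18 = 9.54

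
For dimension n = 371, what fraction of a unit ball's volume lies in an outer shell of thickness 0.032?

1 - (1-0.032)^371 ≈ 0.999994 ≈ 99.999425%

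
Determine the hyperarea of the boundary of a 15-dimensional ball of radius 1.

|∂B_15(1)| = 256·π^7/135135 ≈ 5.72165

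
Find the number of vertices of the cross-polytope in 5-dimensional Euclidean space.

Each 0-face is the convex hull of 1 vertex, one chosen as ±e_i from each of 1 distinct axis: 2^1·C(5,1) = 10.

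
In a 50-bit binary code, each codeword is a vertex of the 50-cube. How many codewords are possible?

Number of vertices = 2^50 = 1125899906842624.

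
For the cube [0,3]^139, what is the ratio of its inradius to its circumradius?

For an n-cube of any side s, the inradius is s/2 and the circumradius is s√n/2, so the ratio is 1/√139 ≈ 0.0848189.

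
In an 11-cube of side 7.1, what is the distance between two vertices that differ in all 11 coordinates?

d = √(7.1² + 7.1² + ... + 7.1²) [11 terms] = √(11·7.1²) = 7.1√11 ≈ 23.548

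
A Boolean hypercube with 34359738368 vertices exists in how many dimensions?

n = log_2(34359738368) = 35.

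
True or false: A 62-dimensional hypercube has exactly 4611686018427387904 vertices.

True. The 62-cube has 2^62 = 4611686018427387904 vertices.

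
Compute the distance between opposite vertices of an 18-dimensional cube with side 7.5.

The space diagonal of an n-cube of side s is s√n. Here 7.5·√18 ≈ 31.8198.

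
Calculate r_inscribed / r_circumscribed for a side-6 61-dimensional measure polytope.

r_in = 6/2 (half the side); r_out = 6√61/2 (half the diagonal). Ratio = 1/√61 ≈ 0.128037.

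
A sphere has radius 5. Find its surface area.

S = n·V_n(r)/r = 3·V_3(5)/5 (volume-to-surface relation), giving 4πr² = 4π·(5)² ≈ 314.159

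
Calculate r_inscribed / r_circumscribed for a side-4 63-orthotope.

r_in / r_out = (4/2) / (4√63/2) = 1/√63 ≈ 0.125988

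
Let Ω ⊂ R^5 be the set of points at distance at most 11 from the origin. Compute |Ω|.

V_5(11) = π^(5/2) · (11)^5 / Γ(5/2 + 1) = 1288408·π^2/15 ≈ 847738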